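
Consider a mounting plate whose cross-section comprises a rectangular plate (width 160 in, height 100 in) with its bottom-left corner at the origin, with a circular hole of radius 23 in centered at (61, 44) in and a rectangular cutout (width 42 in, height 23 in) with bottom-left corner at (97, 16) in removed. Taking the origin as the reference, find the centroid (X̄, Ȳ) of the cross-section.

plate: A = 160 × 100 = 16000.00, centroid at (80.00, 50.00).
hole 1: A = −π·23² = -1661.90, centroid at (61.00, 44.00).
hole 2: A = −(42 × 23) = -966.00, centroid at (118.00, 27.50).
ΣA = 13372.10 in²
ΣAX̄ = (16000.00)(80.00) + (-1661.90)(61.00) + (-966.00)(118.00) = 1064635.95 in³
ΣAȲ = (16000.00)(50.00) + (-1661.90)(44.00) + (-966.00)(27.50) = 700311.29 in³
X̄ = 1064635.95 / 13372.10 = 79.62 in
Ȳ = 700311.29 / 13372.10 = 52.37 in

X̄ = 79.62 in, Ȳ = 52.37 in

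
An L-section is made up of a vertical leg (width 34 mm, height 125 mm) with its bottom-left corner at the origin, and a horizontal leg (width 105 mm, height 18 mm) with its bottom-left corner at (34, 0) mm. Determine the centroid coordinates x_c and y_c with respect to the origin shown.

x_c = 38.39 mm, y_c = 46.03 mm

Part | A | x̄ᵢ | ȳᵢ | A·x̄ᵢ | A·ȳᵢ
vertical leg | 4250.00 | 17.00 | 62.50 | 72250.00 | 265625.00
horizontal leg | 1890.00 | 86.50 | 9.00 | 163485.00 | 17010.00
Σ | 6140.00 |  |  | 235735.00 | 282635.00
x_c = 235735.00 / 6140.00 = 38.39 mm
y_c = 282635.00 / 6140.00 = 46.03 mm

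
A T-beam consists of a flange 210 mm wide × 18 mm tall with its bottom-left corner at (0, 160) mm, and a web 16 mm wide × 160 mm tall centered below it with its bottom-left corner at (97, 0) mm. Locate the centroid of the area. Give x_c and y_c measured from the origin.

x_c = 105.00 mm, y_c = 133.06 mm

Part | A | x̄ᵢ | ȳᵢ | A·x̄ᵢ | A·ȳᵢ
web | 2560.00 | 105.00 | 80.00 | 268800.00 | 204800.00
flange | 3780.00 | 105.00 | 169.00 | 396900.00 | 638820.00
Σ | 6340.00 |  |  | 665700.00 | 843620.00
x_c = 665700.00 / 6340.00 = 105.00 mm
y_c = 843620.00 / 6340.00 = 133.06 mm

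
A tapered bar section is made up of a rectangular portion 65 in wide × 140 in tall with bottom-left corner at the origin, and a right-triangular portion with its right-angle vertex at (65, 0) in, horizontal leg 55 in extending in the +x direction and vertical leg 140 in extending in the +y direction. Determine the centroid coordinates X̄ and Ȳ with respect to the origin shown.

X̄ = 47.61 in, Ȳ = 63.06 in

rectangular portion: A = 65 × 140 = 9100.00, centroid at (32.50, 70.00).
triangular portion: A = ½·55·140 = 3850.00, centroid at (83.33, 46.67).
ΣA = 12950.00 in², ΣAX̄ = 616583.33 in³, ΣAȲ = 816666.67 in³.
X̄ = 616583.33/12950.00 = 47.61 in; Ȳ = 816666.67/12950.00 = 63.06 in.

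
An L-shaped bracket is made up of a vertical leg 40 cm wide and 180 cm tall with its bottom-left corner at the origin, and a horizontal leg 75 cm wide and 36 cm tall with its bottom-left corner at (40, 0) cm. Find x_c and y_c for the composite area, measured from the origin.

x_c = 35.68 cm, y_c = 70.36 cm

Part | A | x̄ᵢ | ȳᵢ | A·x̄ᵢ | A·ȳᵢ
vertical leg | 7200.00 | 20.00 | 90.00 | 144000.00 | 648000.00
horizontal leg | 2700.00 | 77.50 | 18.00 | 209250.00 | 48600.00
Σ | 9900.00 |  |  | 353250.00 | 696600.00
x_c = 353250.00 / 9900.00 = 35.68 cm
y_c = 696600.00 / 9900.00 = 70.36 cm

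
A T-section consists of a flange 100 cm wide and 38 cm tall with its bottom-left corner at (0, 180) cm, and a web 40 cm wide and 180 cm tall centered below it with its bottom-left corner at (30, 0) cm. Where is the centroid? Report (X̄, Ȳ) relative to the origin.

X̄ = 50.00 cm, Ȳ = 127.65 cm

web: A = 40 × 180 = 7200.00, centroid at (50.00, 90.00).
flange: A = 100 × 38 = 3800.00, centroid at (50.00, 199.00).
ΣA = 11000.00 cm²
ΣAX̄ = (7200.00)(50.00) + (3800.00)(50.00) = 550000.00 cm³
ΣAȲ = (7200.00)(90.00) + (3800.00)(199.00) = 1404200.00 cm³
X̄ = 550000.00 / 11000.00 = 50.00 cm
Ȳ = 1404200.00 / 11000.00 = 127.65 cm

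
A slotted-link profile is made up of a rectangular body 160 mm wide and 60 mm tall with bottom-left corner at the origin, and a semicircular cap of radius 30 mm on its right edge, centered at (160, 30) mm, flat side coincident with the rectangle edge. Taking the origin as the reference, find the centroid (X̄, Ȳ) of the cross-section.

X̄ = 91.90 mm, Ȳ = 30.00 mm

rectangular body: A = 160 × 60 = 9600.00, centroid at (80.00, 30.00).
semicircular end: A = ½π·30² = 1413.72, centroid at (172.73, 30.00).
ΣA = 11013.72 mm², ΣAX̄ = 1012194.67 mm³, ΣAȲ = 330411.50 mm³.
X̄ = 1012194.67/11013.72 = 91.90 mm; Ȳ = 330411.50/11013.72 = 30.00 mm.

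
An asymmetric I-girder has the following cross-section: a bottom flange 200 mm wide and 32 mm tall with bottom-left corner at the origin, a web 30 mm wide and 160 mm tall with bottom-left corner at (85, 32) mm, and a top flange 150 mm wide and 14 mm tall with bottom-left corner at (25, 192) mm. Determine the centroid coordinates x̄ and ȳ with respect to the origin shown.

x̄ = 100.00 mm, ȳ = 79.54 mm

bottom flange: A = 200 × 32 = 6400.00, centroid at (100.00, 16.00).
web: A = 30 × 160 = 4800.00, centroid at (100.00, 112.00).
top flange: A = 150 × 14 = 2100.00, centroid at (100.00, 199.00).
ΣA = 13300.00 mm², ΣAx̄ = 1330000.00 mm³, ΣAȳ = 1057900.00 mm³.
x̄ = 1330000.00/13300.00 = 100.00 mm; ȳ = 1057900.00/13300.00 = 79.54 mm.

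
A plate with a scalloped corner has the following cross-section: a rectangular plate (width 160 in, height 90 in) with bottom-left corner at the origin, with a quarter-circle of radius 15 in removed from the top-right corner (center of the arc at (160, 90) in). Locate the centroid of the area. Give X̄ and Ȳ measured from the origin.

plate: A = 160 × 90 = 14400.00, centroid at (80.00, 45.00).
removed quarter-circle: A = −¼π·15² = -176.71, centroid at (153.63, 83.63).
ΣA = 14223.29 in², ΣAX̄ = 1124850.67 in³, ΣAȲ = 633220.69 in³.
X̄ = 1124850.67/14223.29 = 79.09 in; Ȳ = 633220.69/14223.29 = 44.52 in.

X̄ = 79.09 in, Ȳ = 44.52 in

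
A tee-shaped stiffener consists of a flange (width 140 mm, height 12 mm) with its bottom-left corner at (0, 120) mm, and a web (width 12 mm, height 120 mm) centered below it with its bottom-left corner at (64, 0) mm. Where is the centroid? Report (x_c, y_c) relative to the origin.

x_c = 70.00 mm, y_c = 95.54 mm

Part | A | x̄ᵢ | ȳᵢ | A·x̄ᵢ | A·ȳᵢ
web | 1440.00 | 70.00 | 60.00 | 100800.00 | 86400.00
flange | 1680.00 | 70.00 | 126.00 | 117600.00 | 211680.00
Σ | 3120.00 |  |  | 218400.00 | 298080.00
x_c = 218400.00 / 3120.00 = 70.00 mm
y_c = 298080.00 / 3120.00 = 95.54 mm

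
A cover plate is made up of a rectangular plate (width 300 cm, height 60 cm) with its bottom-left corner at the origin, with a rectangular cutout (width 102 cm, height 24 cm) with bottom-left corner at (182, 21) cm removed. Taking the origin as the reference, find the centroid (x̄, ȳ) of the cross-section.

x̄ = 136.94 cm, ȳ = 29.53 cm

Part | A | x̄ᵢ | ȳᵢ | A·x̄ᵢ | A·ȳᵢ
plate | 18000.00 | 150.00 | 30.00 | 2700000.00 | 540000.00
hole | -2448.00 | 233.00 | 33.00 | -570384.00 | -80784.00
Σ | 15552.00 |  |  | 2129616.00 | 459216.00
x̄ = 2129616.00 / 15552.00 = 136.94 cm
ȳ = 459216.00 / 15552.00 = 29.53 cm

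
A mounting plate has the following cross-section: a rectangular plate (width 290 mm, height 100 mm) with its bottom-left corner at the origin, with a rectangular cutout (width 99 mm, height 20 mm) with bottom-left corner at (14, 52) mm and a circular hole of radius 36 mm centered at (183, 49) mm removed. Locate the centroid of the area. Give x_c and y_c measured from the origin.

x_c = 145.29 mm, y_c = 49.14 mm

plate: A = 290 × 100 = 29000.00, centroid at (145.00, 50.00).
hole 1: A = −(99 × 20) = -1980.00, centroid at (63.50, 62.00).
hole 2: A = −π·36² = -4071.50, centroid at (183.00, 49.00).
ΣA = 22948.50 mm², ΣAx_c = 3334184.75 mm³, ΣAy_c = 1127736.30 mm³.
x_c = 3334184.75/22948.50 = 145.29 mm; y_c = 1127736.30/22948.50 = 49.14 mm.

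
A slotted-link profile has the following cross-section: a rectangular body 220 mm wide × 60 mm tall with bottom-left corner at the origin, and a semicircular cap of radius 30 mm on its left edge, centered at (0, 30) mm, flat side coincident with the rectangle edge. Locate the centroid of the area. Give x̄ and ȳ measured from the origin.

x̄ = 98.13 mm, ȳ = 30.00 mm

rectangular body: A = 220 × 60 = 13200.00, centroid at (110.00, 30.00).
semicircular end: A = ½π·30² = 1413.72, centroid at (-12.73, 30.00).
ΣA = 14613.72 mm²
ΣAx̄ = (13200.00)(110.00) + (1413.72)(-12.73) = 1434000.00 mm³
ΣAȳ = (13200.00)(30.00) + (1413.72)(30.00) = 438411.50 mm³
x̄ = 1434000.00 / 14613.72 = 98.13 mm
ȳ = 438411.50 / 14613.72 = 30.00 mm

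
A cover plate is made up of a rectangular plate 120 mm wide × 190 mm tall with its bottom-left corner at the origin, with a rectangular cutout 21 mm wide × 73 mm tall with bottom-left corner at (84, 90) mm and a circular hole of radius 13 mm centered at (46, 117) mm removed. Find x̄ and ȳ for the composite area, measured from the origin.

x̄ = 57.81 mm, ȳ = 92.11 mm

plate: A = 120 × 190 = 22800.00, centroid at (60.00, 95.00).
hole 1: A = −(21 × 73) = -1533.00, centroid at (94.50, 126.50).
hole 2: A = −π·13² = -530.93, centroid at (46.00, 117.00).
ΣA = 20736.07 mm²
ΣAx̄ = (22800.00)(60.00) + (-1533.00)(94.50) + (-530.93)(46.00) = 1198708.76 mm³
ΣAȳ = (22800.00)(95.00) + (-1533.00)(126.50) + (-530.93)(117.00) = 1909956.79 mm³
x̄ = 1198708.76 / 20736.07 = 57.81 mm
ȳ = 1909956.79 / 20736.07 = 92.11 mm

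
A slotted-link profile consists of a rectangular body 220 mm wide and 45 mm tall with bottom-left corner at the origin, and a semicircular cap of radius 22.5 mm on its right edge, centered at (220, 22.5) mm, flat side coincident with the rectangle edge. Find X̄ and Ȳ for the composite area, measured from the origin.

rectangular body: A = 220 × 45 = 9900.00, centroid at (110.00, 22.50).
semicircular end: A = ½π·22.5² = 795.22, centroid at (229.55, 22.50).
ΣA = 10695.22 mm²
ΣAX̄ = (9900.00)(110.00) + (795.22)(229.55) = 1271541.19 mm³
ΣAȲ = (9900.00)(22.50) + (795.22)(22.50) = 240642.35 mm³
X̄ = 1271541.19 / 10695.22 = 118.89 mm
Ȳ = 240642.35 / 10695.22 = 22.50 mm

X̄ = 118.89 mm, Ȳ = 22.50 mm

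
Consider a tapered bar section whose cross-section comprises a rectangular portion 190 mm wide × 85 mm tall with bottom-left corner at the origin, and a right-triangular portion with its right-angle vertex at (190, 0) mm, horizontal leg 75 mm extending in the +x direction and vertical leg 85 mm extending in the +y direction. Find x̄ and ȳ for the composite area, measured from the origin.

x̄ = 114.78 mm, ȳ = 40.16 mm

Part | A | x̄ᵢ | ȳᵢ | A·x̄ᵢ | A·ȳᵢ
rectangular portion | 16150.00 | 95.00 | 42.50 | 1534250.00 | 686375.00
triangular portion | 3187.50 | 215.00 | 28.33 | 685312.50 | 90312.50
Σ | 19337.50 |  |  | 2219562.50 | 776687.50
x̄ = 2219562.50 / 19337.50 = 114.78 mm
ȳ = 776687.50 / 19337.50 = 40.16 mm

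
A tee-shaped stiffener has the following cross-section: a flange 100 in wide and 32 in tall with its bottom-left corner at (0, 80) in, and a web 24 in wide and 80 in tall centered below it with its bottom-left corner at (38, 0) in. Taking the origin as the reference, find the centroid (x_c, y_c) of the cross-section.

web: A = 24 × 80 = 1920.00, centroid at (50.00, 40.00).
flange: A = 100 × 32 = 3200.00, centroid at (50.00, 96.00).
ΣA = 5120.00 in², ΣAx_c = 256000.00 in³, ΣAy_c = 384000.00 in³.
x_c = 256000.00/5120.00 = 50.00 in; y_c = 384000.00/5120.00 = 75.00 in.

x_c = 50.00 in, y_c = 75.00 in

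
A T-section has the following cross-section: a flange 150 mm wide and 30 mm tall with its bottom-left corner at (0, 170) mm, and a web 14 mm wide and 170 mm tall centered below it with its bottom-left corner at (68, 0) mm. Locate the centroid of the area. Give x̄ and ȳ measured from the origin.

x̄ = 75.00 mm, ȳ = 150.41 mm

web: A = 14 × 170 = 2380.00, centroid at (75.00, 85.00).
flange: A = 150 × 30 = 4500.00, centroid at (75.00, 185.00).
ΣA = 6880.00 mm²
ΣAx̄ = (2380.00)(75.00) + (4500.00)(75.00) = 516000.00 mm³
ΣAȳ = (2380.00)(85.00) + (4500.00)(185.00) = 1034800.00 mm³
x̄ = 516000.00 / 6880.00 = 75.00 mm
ȳ = 1034800.00 / 6880.00 = 150.41 mm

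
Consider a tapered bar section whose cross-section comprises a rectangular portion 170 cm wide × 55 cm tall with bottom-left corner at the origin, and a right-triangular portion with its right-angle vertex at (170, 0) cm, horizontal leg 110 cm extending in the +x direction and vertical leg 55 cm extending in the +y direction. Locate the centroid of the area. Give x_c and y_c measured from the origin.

rectangular portion: A = 170 × 55 = 9350.00, centroid at (85.00, 27.50).
triangular portion: A = ½·110·55 = 3025.00, centroid at (206.67, 18.33).
ΣA = 12375.00 cm²
ΣAx_c = (9350.00)(85.00) + (3025.00)(206.67) = 1419916.67 cm³
ΣAy_c = (9350.00)(27.50) + (3025.00)(18.33) = 312583.33 cm³
x_c = 1419916.67 / 12375.00 = 114.74 cm
y_c = 312583.33 / 12375.00 = 25.26 cm

x_c = 114.74 cm, y_c = 25.26 cm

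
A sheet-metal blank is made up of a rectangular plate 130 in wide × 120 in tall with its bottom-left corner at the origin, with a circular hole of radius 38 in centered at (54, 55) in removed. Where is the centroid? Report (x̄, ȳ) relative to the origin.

x̄ = 69.51 in, ȳ = 62.05 in

plate: A = 130 × 120 = 15600.00, centroid at (65.00, 60.00).
hole: A = −π·38² = -4536.46, centroid at (54.00, 55.00).
ΣA = 11063.54 in², ΣAx̄ = 769031.17 in³, ΣAȳ = 686494.71 in³.
x̄ = 769031.17/11063.54 = 69.51 in; ȳ = 686494.71/11063.54 = 62.05 in.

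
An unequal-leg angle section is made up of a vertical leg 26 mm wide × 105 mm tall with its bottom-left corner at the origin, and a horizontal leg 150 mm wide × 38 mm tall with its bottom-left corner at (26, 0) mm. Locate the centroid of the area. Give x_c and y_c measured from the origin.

Part | A | x̄ᵢ | ȳᵢ | A·x̄ᵢ | A·ȳᵢ
vertical leg | 2730.00 | 13.00 | 52.50 | 35490.00 | 143325.00
horizontal leg | 5700.00 | 101.00 | 19.00 | 575700.00 | 108300.00
Σ | 8430.00 |  |  | 611190.00 | 251625.00
x_c = 611190.00 / 8430.00 = 72.50 mm
y_c = 251625.00 / 8430.00 = 29.85 mm

x_c = 72.50 mm, y_c = 29.85 mm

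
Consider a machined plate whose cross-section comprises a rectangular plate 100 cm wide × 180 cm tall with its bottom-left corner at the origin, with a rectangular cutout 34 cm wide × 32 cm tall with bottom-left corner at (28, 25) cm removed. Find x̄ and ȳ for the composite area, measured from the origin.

Part | A | x̄ᵢ | ȳᵢ | A·x̄ᵢ | A·ȳᵢ
plate | 18000.00 | 50.00 | 90.00 | 900000.00 | 1620000.00
hole | -1088.00 | 45.00 | 41.00 | -48960.00 | -44608.00
Σ | 16912.00 |  |  | 851040.00 | 1575392.00
x̄ = 851040.00 / 16912.00 = 50.32 cm
ȳ = 1575392.00 / 16912.00 = 93.15 cm

x̄ = 50.32 cm, ȳ = 93.15 cm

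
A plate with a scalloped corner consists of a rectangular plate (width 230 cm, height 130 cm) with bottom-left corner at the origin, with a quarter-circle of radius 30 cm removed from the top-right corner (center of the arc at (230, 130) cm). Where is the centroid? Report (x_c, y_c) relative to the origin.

x_c = 112.52 cm, y_c = 63.73 cm

plate: A = 230 × 130 = 29900.00, centroid at (115.00, 65.00).
removed quarter-circle: A = −¼π·30² = -706.86, centroid at (217.27, 117.27).
ΣA = 29193.14 cm²
ΣAx_c = (29900.00)(115.00) + (-706.86)(217.27) = 3284922.58 cm³
ΣAy_c = (29900.00)(65.00) + (-706.86)(117.27) = 1860608.41 cm³
x_c = 3284922.58 / 29193.14 = 112.52 cm
y_c = 1860608.41 / 29193.14 = 63.73 cm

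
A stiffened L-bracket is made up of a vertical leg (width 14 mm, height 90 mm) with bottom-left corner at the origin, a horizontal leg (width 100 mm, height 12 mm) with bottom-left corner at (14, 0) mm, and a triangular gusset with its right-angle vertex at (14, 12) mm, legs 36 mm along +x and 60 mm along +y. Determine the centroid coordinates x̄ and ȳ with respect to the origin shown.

Part | A | x̄ᵢ | ȳᵢ | A·x̄ᵢ | A·ȳᵢ
vertical leg | 1260.00 | 7.00 | 45.00 | 8820.00 | 56700.00
horizontal leg | 1200.00 | 64.00 | 6.00 | 76800.00 | 7200.00
gusset | 1080.00 | 26.00 | 32.00 | 28080.00 | 34560.00
Σ | 3540.00 |  |  | 113700.00 | 98460.00
x̄ = 113700.00 / 3540.00 = 32.12 mm
ȳ = 98460.00 / 3540.00 = 27.81 mm

x̄ = 32.12 mm, ȳ = 27.81 mm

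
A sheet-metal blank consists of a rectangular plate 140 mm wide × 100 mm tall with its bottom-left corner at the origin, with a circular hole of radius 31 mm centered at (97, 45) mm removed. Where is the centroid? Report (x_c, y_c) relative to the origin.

x_c = 62.58 mm, y_c = 51.37 mm

Part | A | x̄ᵢ | ȳᵢ | A·x̄ᵢ | A·ȳᵢ
plate | 14000.00 | 70.00 | 50.00 | 980000.00 | 700000.00
hole | -3019.07 | 97.00 | 45.00 | -292849.84 | -135858.17
Σ | 10980.93 |  |  | 687150.16 | 564141.83
x_c = 687150.16 / 10980.93 = 62.58 mm
y_c = 564141.83 / 10980.93 = 51.37 mm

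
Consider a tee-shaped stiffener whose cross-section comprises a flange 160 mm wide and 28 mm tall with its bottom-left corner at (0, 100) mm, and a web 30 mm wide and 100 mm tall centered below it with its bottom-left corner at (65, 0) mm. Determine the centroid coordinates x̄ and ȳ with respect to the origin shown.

Part | A | x̄ᵢ | ȳᵢ | A·x̄ᵢ | A·ȳᵢ
web | 3000.00 | 80.00 | 50.00 | 240000.00 | 150000.00
flange | 4480.00 | 80.00 | 114.00 | 358400.00 | 510720.00
Σ | 7480.00 |  |  | 598400.00 | 660720.00
x̄ = 598400.00 / 7480.00 = 80.00 mm
ȳ = 660720.00 / 7480.00 = 88.33 mm

x̄ = 80.00 mm, ȳ = 88.33 mm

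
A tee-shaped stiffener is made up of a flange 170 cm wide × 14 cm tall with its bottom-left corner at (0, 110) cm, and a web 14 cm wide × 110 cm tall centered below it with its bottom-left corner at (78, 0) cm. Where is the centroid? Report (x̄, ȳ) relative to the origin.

x̄ = 85.00 cm, ȳ = 92.64 cm

web: A = 14 × 110 = 1540.00, centroid at (85.00, 55.00).
flange: A = 170 × 14 = 2380.00, centroid at (85.00, 117.00).
ΣA = 3920.00 cm², ΣAx̄ = 333200.00 cm³, ΣAȳ = 363160.00 cm³.
x̄ = 333200.00/3920.00 = 85.00 cm; ȳ = 363160.00/3920.00 = 92.64 cm.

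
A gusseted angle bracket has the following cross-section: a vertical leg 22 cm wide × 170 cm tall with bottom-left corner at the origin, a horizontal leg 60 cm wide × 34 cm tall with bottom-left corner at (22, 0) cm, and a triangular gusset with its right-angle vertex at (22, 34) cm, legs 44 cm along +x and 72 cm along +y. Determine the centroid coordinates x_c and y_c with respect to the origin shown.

vertical leg: A = 22 × 170 = 3740.00, centroid at (11.00, 85.00).
horizontal leg: A = 60 × 34 = 2040.00, centroid at (52.00, 17.00).
gusset: A = ½·44·72 = 1584.00, centroid at (36.67, 58.00).
ΣA = 7364.00 cm²
ΣAx_c = (3740.00)(11.00) + (2040.00)(52.00) + (1584.00)(36.67) = 205300.00 cm³
ΣAy_c = (3740.00)(85.00) + (2040.00)(17.00) + (1584.00)(58.00) = 444452.00 cm³
x_c = 205300.00 / 7364.00 = 27.88 cm
y_c = 444452.00 / 7364.00 = 60.35 cm

x_c = 27.88 cm, y_c = 60.35 cm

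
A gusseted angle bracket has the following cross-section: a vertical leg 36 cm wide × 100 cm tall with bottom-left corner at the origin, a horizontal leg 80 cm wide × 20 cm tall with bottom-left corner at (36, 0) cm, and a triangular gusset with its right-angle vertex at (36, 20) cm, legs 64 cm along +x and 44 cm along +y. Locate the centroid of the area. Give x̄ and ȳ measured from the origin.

x̄ = 40.42 cm, ȳ = 37.05 cm

vertical leg: A = 36 × 100 = 3600.00, centroid at (18.00, 50.00).
horizontal leg: A = 80 × 20 = 1600.00, centroid at (76.00, 10.00).
gusset: A = ½·64·44 = 1408.00, centroid at (57.33, 34.67).
ΣA = 6608.00 cm², ΣAx̄ = 267125.33 cm³, ΣAȳ = 244810.67 cm³.
x̄ = 267125.33/6608.00 = 40.42 cm; ȳ = 244810.67/6608.00 = 37.05 cm.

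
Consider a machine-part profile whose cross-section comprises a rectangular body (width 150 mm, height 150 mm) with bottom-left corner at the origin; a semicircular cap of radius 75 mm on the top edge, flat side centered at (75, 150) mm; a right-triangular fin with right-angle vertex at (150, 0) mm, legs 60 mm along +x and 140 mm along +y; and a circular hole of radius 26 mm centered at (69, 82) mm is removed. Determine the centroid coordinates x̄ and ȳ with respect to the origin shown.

x̄ = 87.32 mm, ȳ = 99.24 mm

rectangular body: A = 150 × 150 = 22500.00, centroid at (75.00, 75.00).
semicircular top: A = ½π·75² = 8835.73, centroid at (75.00, 181.83).
triangular fin: A = ½·60·140 = 4200.00, centroid at (170.00, 46.67).
hole: A = −π·26² = -2123.72, centroid at (69.00, 82.00).
ΣA = 33412.01 mm², ΣAx̄ = 2917643.25 mm³, ΣAȳ = 3315964.64 mm³.
x̄ = 2917643.25/33412.01 = 87.32 mm; ȳ = 3315964.64/33412.01 = 99.24 mm.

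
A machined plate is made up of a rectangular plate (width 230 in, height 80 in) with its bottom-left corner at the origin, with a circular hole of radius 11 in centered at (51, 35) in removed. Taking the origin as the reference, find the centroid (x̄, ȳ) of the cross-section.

x̄ = 116.35 in, ȳ = 40.11 in

plate: A = 230 × 80 = 18400.00, centroid at (115.00, 40.00).
hole: A = −π·11² = -380.13, centroid at (51.00, 35.00).
ΣA = 18019.87 in², ΣAx̄ = 2096613.23 in³, ΣAȳ = 722695.36 in³.
x̄ = 2096613.23/18019.87 = 116.35 in; ȳ = 722695.36/18019.87 = 40.11 in.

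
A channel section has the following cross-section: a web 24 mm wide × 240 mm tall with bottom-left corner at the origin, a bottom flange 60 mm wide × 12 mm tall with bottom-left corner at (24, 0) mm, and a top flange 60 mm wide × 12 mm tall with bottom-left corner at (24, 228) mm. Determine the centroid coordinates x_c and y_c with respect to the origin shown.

web: A = 24 × 240 = 5760.00, centroid at (12.00, 120.00).
bottom flange: A = 60 × 12 = 720.00, centroid at (54.00, 6.00).
top flange: A = 60 × 12 = 720.00, centroid at (54.00, 234.00).
ΣA = 7200.00 mm², ΣAx_c = 146880.00 mm³, ΣAy_c = 864000.00 mm³.
x_c = 146880.00/7200.00 = 20.40 mm; y_c = 864000.00/7200.00 = 120.00 mm.

x_c = 20.40 mm, y_c = 120.00 mm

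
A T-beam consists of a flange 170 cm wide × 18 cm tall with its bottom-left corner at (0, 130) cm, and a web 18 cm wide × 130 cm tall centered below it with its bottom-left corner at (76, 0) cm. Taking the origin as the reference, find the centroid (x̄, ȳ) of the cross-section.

x̄ = 85.00 cm, ȳ = 106.93 cm

web: A = 18 × 130 = 2340.00, centroid at (85.00, 65.00).
flange: A = 170 × 18 = 3060.00, centroid at (85.00, 139.00).
ΣA = 5400.00 cm², ΣAx̄ = 459000.00 cm³, ΣAȳ = 577440.00 cm³.
x̄ = 459000.00/5400.00 = 85.00 cm; ȳ = 577440.00/5400.00 = 106.93 cm.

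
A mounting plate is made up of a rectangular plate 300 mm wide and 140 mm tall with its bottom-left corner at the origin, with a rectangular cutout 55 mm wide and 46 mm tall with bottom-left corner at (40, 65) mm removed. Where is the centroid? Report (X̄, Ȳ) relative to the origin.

X̄ = 155.29 mm, Ȳ = 68.85 mm

plate: A = 300 × 140 = 42000.00, centroid at (150.00, 70.00).
hole: A = −(55 × 46) = -2530.00, centroid at (67.50, 88.00).
ΣA = 39470.00 mm²
ΣAX̄ = (42000.00)(150.00) + (-2530.00)(67.50) = 6129225.00 mm³
ΣAȲ = (42000.00)(70.00) + (-2530.00)(88.00) = 2717360.00 mm³
X̄ = 6129225.00 / 39470.00 = 155.29 mm
Ȳ = 2717360.00 / 39470.00 = 68.85 mm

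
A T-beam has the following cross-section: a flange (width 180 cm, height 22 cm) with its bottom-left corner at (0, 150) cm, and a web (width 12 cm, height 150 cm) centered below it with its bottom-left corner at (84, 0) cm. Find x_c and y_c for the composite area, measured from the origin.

x_c = 90.00 cm, y_c = 134.12 cm

web: A = 12 × 150 = 1800.00, centroid at (90.00, 75.00).
flange: A = 180 × 22 = 3960.00, centroid at (90.00, 161.00).
ΣA = 5760.00 cm²
ΣAx_c = (1800.00)(90.00) + (3960.00)(90.00) = 518400.00 cm³
ΣAy_c = (1800.00)(75.00) + (3960.00)(161.00) = 772560.00 cm³
x_c = 518400.00 / 5760.00 = 90.00 cm
y_c = 772560.00 / 5760.00 = 134.12 cm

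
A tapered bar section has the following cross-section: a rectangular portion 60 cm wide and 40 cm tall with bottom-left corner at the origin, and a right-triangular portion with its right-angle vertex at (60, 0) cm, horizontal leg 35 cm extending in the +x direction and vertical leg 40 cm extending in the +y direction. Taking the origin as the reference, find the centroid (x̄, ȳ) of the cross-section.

x̄ = 39.41 cm, ȳ = 18.49 cm

rectangular portion: A = 60 × 40 = 2400.00, centroid at (30.00, 20.00).
triangular portion: A = ½·35·40 = 700.00, centroid at (71.67, 13.33).
ΣA = 3100.00 cm²
ΣAx̄ = (2400.00)(30.00) + (700.00)(71.67) = 122166.67 cm³
ΣAȳ = (2400.00)(20.00) + (700.00)(13.33) = 57333.33 cm³
x̄ = 122166.67 / 3100.00 = 39.41 cm
ȳ = 57333.33 / 3100.00 = 18.49 cm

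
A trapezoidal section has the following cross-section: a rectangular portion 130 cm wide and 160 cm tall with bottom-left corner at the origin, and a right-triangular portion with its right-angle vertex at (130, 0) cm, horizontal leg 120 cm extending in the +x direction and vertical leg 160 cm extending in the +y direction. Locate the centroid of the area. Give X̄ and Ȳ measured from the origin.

rectangular portion: A = 130 × 160 = 20800.00, centroid at (65.00, 80.00).
triangular portion: A = ½·120·160 = 9600.00, centroid at (170.00, 53.33).
ΣA = 30400.00 cm²
ΣAX̄ = (20800.00)(65.00) + (9600.00)(170.00) = 2984000.00 cm³
ΣAȲ = (20800.00)(80.00) + (9600.00)(53.33) = 2176000.00 cm³
X̄ = 2984000.00 / 30400.00 = 98.16 cm
Ȳ = 2176000.00 / 30400.00 = 71.58 cm

X̄ = 98.16 cm, Ȳ = 71.58 cm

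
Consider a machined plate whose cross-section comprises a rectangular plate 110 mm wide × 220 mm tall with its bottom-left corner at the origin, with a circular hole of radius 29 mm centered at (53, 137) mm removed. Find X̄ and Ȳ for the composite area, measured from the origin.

plate: A = 110 × 220 = 24200.00, centroid at (55.00, 110.00).
hole: A = −π·29² = -2642.08, centroid at (53.00, 137.00).
ΣA = 21557.92 mm²
ΣAX̄ = (24200.00)(55.00) + (-2642.08)(53.00) = 1190969.79 mm³
ΣAȲ = (24200.00)(110.00) + (-2642.08)(137.00) = 2300035.12 mm³
X̄ = 1190969.79 / 21557.92 = 55.25 mm
Ȳ = 2300035.12 / 21557.92 = 106.69 mm

X̄ = 55.25 mm, Ȳ = 106.69 mm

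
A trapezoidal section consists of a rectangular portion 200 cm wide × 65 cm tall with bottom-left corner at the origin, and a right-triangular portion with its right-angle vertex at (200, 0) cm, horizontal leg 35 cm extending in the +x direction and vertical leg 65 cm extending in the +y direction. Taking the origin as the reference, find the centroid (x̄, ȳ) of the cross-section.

Part | A | x̄ᵢ | ȳᵢ | A·x̄ᵢ | A·ȳᵢ
rectangular portion | 13000.00 | 100.00 | 32.50 | 1300000.00 | 422500.00
triangular portion | 1137.50 | 211.67 | 21.67 | 240770.83 | 24645.83
Σ | 14137.50 |  |  | 1540770.83 | 447145.83
x̄ = 1540770.83 / 14137.50 = 108.98 cm
ȳ = 447145.83 / 14137.50 = 31.63 cm

x̄ = 108.98 cm, ȳ = 31.63 cm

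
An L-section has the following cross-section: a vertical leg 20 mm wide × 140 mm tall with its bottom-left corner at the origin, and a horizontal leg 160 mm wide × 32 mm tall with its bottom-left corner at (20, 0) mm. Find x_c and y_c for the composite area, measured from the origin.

Part | A | x̄ᵢ | ȳᵢ | A·x̄ᵢ | A·ȳᵢ
vertical leg | 2800.00 | 10.00 | 70.00 | 28000.00 | 196000.00
horizontal leg | 5120.00 | 100.00 | 16.00 | 512000.00 | 81920.00
Σ | 7920.00 |  |  | 540000.00 | 277920.00
x_c = 540000.00 / 7920.00 = 68.18 mm
y_c = 277920.00 / 7920.00 = 35.09 mm

x_c = 68.18 mm, y_c = 35.09 mm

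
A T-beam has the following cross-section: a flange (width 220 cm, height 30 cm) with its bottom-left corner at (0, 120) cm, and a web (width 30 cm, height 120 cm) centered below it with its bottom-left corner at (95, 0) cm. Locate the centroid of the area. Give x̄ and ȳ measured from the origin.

web: A = 30 × 120 = 3600.00, centroid at (110.00, 60.00).
flange: A = 220 × 30 = 6600.00, centroid at (110.00, 135.00).
ΣA = 10200.00 cm², ΣAx̄ = 1122000.00 cm³, ΣAȳ = 1107000.00 cm³.
x̄ = 1122000.00/10200.00 = 110.00 cm; ȳ = 1107000.00/10200.00 = 108.53 cm.

x̄ = 110.00 cm, ȳ = 108.53 cm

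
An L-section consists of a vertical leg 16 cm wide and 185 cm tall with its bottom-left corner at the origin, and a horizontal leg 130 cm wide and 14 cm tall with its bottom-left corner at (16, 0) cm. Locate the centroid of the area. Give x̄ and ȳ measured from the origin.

vertical leg: A = 16 × 185 = 2960.00, centroid at (8.00, 92.50).
horizontal leg: A = 130 × 14 = 1820.00, centroid at (81.00, 7.00).
ΣA = 4780.00 cm², ΣAx̄ = 171100.00 cm³, ΣAȳ = 286540.00 cm³.
x̄ = 171100.00/4780.00 = 35.79 cm; ȳ = 286540.00/4780.00 = 59.95 cm.

x̄ = 35.79 cm, ȳ = 59.95 cm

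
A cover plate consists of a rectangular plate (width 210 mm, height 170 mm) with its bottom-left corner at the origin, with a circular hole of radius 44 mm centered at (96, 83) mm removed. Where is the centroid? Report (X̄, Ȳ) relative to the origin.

X̄ = 106.85 mm, Ȳ = 85.41 mm

plate: A = 210 × 170 = 35700.00, centroid at (105.00, 85.00).
hole: A = −π·44² = -6082.12, centroid at (96.00, 83.00).
ΣA = 29617.88 mm², ΣAX̄ = 3164616.16 mm³, ΣAȲ = 2529683.76 mm³.
X̄ = 3164616.16/29617.88 = 106.85 mm; Ȳ = 2529683.76/29617.88 = 85.41 mm.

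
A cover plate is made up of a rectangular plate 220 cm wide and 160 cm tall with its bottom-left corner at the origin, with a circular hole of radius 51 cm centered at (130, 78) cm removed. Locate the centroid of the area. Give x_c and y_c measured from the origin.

plate: A = 220 × 160 = 35200.00, centroid at (110.00, 80.00).
hole: A = −π·51² = -8171.28, centroid at (130.00, 78.00).
ΣA = 27028.72 cm², ΣAx_c = 2809733.28 cm³, ΣAy_c = 2178639.97 cm³.
x_c = 2809733.28/27028.72 = 103.95 cm; y_c = 2178639.97/27028.72 = 80.60 cm.

x_c = 103.95 cm, y_c = 80.60 cm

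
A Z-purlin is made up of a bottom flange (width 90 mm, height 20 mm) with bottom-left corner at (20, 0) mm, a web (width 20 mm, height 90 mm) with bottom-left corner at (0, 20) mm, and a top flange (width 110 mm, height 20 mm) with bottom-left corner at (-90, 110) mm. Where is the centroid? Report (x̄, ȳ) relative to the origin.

x̄ = 10.00 mm, ȳ = 68.79 mm

bottom flange: A = 90 × 20 = 1800.00, centroid at (65.00, 10.00).
web: A = 20 × 90 = 1800.00, centroid at (10.00, 65.00).
top flange: A = 110 × 20 = 2200.00, centroid at (-35.00, 120.00).
ΣA = 5800.00 mm², ΣAx̄ = 58000.00 mm³, ΣAȳ = 399000.00 mm³.
x̄ = 58000.00/5800.00 = 10.00 mm; ȳ = 399000.00/5800.00 = 68.79 mm.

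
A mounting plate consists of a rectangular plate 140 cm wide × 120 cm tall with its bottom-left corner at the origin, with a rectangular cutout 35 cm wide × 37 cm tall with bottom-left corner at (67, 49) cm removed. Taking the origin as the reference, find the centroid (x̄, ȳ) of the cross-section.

plate: A = 140 × 120 = 16800.00, centroid at (70.00, 60.00).
hole: A = −(35 × 37) = -1295.00, centroid at (84.50, 67.50).
ΣA = 15505.00 cm²
ΣAx̄ = (16800.00)(70.00) + (-1295.00)(84.50) = 1066572.50 cm³
ΣAȳ = (16800.00)(60.00) + (-1295.00)(67.50) = 920587.50 cm³
x̄ = 1066572.50 / 15505.00 = 68.79 cm
ȳ = 920587.50 / 15505.00 = 59.37 cm

x̄ = 68.79 cm, ȳ = 59.37 cm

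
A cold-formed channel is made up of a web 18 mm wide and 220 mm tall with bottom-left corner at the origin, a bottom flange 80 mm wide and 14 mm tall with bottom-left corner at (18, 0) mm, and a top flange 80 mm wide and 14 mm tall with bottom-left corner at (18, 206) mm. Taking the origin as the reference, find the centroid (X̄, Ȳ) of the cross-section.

X̄ = 26.70 mm, Ȳ = 110.00 mm

web: A = 18 × 220 = 3960.00, centroid at (9.00, 110.00).
bottom flange: A = 80 × 14 = 1120.00, centroid at (58.00, 7.00).
top flange: A = 80 × 14 = 1120.00, centroid at (58.00, 213.00).
ΣA = 6200.00 mm²
ΣAX̄ = (3960.00)(9.00) + (1120.00)(58.00) + (1120.00)(58.00) = 165560.00 mm³
ΣAȲ = (3960.00)(110.00) + (1120.00)(7.00) + (1120.00)(213.00) = 682000.00 mm³
X̄ = 165560.00 / 6200.00 = 26.70 mm
Ȳ = 682000.00 / 6200.00 = 110.00 mm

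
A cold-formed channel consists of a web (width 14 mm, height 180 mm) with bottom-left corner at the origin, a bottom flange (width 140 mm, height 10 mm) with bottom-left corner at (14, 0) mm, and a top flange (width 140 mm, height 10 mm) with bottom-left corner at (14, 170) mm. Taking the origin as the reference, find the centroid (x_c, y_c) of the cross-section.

Part | A | x̄ᵢ | ȳᵢ | A·x̄ᵢ | A·ȳᵢ
web | 2520.00 | 7.00 | 90.00 | 17640.00 | 226800.00
bottom flange | 1400.00 | 84.00 | 5.00 | 117600.00 | 7000.00
top flange | 1400.00 | 84.00 | 175.00 | 117600.00 | 245000.00
Σ | 5320.00 |  |  | 252840.00 | 478800.00
x_c = 252840.00 / 5320.00 = 47.53 mm
y_c = 478800.00 / 5320.00 = 90.00 mm

x_c = 47.53 mm, y_c = 90.00 mm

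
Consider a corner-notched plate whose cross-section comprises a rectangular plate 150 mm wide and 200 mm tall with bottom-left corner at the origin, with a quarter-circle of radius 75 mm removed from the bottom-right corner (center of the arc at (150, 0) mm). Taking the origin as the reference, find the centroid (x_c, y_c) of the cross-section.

Part | A | x̄ᵢ | ȳᵢ | A·x̄ᵢ | A·ȳᵢ
plate | 30000.00 | 75.00 | 100.00 | 2250000.00 | 3000000.00
removed quarter-circle | -4417.86 | 118.17 | 31.83 | -522054.70 | -140625.00
Σ | 25582.14 |  |  | 1727945.30 | 2859375.00
x_c = 1727945.30 / 25582.14 = 67.54 mm
y_c = 2859375.00 / 25582.14 = 111.77 mm

x_c = 67.54 mm, y_c = 111.77 mm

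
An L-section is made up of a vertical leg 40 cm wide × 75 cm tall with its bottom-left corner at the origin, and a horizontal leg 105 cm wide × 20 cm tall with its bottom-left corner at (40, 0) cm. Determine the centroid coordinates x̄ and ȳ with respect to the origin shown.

Part | A | x̄ᵢ | ȳᵢ | A·x̄ᵢ | A·ȳᵢ
vertical leg | 3000.00 | 20.00 | 37.50 | 60000.00 | 112500.00
horizontal leg | 2100.00 | 92.50 | 10.00 | 194250.00 | 21000.00
Σ | 5100.00 |  |  | 254250.00 | 133500.00
x̄ = 254250.00 / 5100.00 = 49.85 cm
ȳ = 133500.00 / 5100.00 = 26.18 cm

x̄ = 49.85 cm, ȳ = 26.18 cm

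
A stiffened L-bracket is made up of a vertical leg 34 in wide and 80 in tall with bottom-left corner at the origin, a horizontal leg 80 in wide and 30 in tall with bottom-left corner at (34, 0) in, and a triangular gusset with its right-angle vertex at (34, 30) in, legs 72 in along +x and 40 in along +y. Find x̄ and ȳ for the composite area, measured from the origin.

vertical leg: A = 34 × 80 = 2720.00, centroid at (17.00, 40.00).
horizontal leg: A = 80 × 30 = 2400.00, centroid at (74.00, 15.00).
gusset: A = ½·72·40 = 1440.00, centroid at (58.00, 43.33).
ΣA = 6560.00 in²
ΣAx̄ = (2720.00)(17.00) + (2400.00)(74.00) + (1440.00)(58.00) = 307360.00 in³
ΣAȳ = (2720.00)(40.00) + (2400.00)(15.00) + (1440.00)(43.33) = 207200.00 in³
x̄ = 307360.00 / 6560.00 = 46.85 in
ȳ = 207200.00 / 6560.00 = 31.59 in

x̄ = 46.85 in, ȳ = 31.59 in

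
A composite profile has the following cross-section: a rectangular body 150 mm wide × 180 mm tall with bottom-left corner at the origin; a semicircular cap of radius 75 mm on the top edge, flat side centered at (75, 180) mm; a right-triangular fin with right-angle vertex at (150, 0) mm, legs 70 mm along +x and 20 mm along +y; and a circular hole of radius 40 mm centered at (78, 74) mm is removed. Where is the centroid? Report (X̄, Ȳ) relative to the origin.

X̄ = 76.71 mm, Ȳ = 124.86 mm

Part | A | x̄ᵢ | ȳᵢ | A·x̄ᵢ | A·ȳᵢ
rectangular body | 27000.00 | 75.00 | 90.00 | 2025000.00 | 2430000.00
semicircular top | 8835.73 | 75.00 | 211.83 | 662679.70 | 1871681.28
triangular fin | 700.00 | 173.33 | 6.67 | 121333.33 | 4666.67
hole | -5026.55 | 78.00 | 74.00 | -392070.76 | -371964.57
Σ | 31509.18 |  |  | 2416942.27 | 3934383.38
X̄ = 2416942.27 / 31509.18 = 76.71 mm
Ȳ = 3934383.38 / 31509.18 = 124.86 mm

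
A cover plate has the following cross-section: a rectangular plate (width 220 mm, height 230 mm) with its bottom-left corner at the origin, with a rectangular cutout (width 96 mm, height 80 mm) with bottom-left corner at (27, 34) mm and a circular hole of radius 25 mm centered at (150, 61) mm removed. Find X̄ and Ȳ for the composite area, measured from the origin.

Part | A | x̄ᵢ | ȳᵢ | A·x̄ᵢ | A·ȳᵢ
plate | 50600.00 | 110.00 | 115.00 | 5566000.00 | 5819000.00
hole 1 | -7680.00 | 75.00 | 74.00 | -576000.00 | -568320.00
hole 2 | -1963.50 | 150.00 | 61.00 | -294524.31 | -119773.22
Σ | 40956.50 |  |  | 4695475.69 | 5130906.78
X̄ = 4695475.69 / 40956.50 = 114.65 mm
Ȳ = 5130906.78 / 40956.50 = 125.28 mm

X̄ = 114.65 mm, Ȳ = 125.28 mm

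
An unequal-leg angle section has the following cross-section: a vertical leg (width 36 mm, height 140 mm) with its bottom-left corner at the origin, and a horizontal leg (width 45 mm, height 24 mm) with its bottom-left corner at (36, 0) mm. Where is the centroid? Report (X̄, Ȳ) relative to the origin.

Part | A | x̄ᵢ | ȳᵢ | A·x̄ᵢ | A·ȳᵢ
vertical leg | 5040.00 | 18.00 | 70.00 | 90720.00 | 352800.00
horizontal leg | 1080.00 | 58.50 | 12.00 | 63180.00 | 12960.00
Σ | 6120.00 |  |  | 153900.00 | 365760.00
X̄ = 153900.00 / 6120.00 = 25.15 mm
Ȳ = 365760.00 / 6120.00 = 59.76 mm

X̄ = 25.15 mm, Ȳ = 59.76 mm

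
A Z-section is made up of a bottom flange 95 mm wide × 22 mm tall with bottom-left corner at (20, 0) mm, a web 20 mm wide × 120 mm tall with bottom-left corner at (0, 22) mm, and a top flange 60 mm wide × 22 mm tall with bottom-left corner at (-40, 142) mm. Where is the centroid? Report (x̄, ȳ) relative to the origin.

Part | A | x̄ᵢ | ȳᵢ | A·x̄ᵢ | A·ȳᵢ
bottom flange | 2090.00 | 67.50 | 11.00 | 141075.00 | 22990.00
web | 2400.00 | 10.00 | 82.00 | 24000.00 | 196800.00
top flange | 1320.00 | -10.00 | 153.00 | -13200.00 | 201960.00
Σ | 5810.00 |  |  | 151875.00 | 421750.00
x̄ = 151875.00 / 5810.00 = 26.14 mm
ȳ = 421750.00 / 5810.00 = 72.59 mm

x̄ = 26.14 mm, ȳ = 72.59 mm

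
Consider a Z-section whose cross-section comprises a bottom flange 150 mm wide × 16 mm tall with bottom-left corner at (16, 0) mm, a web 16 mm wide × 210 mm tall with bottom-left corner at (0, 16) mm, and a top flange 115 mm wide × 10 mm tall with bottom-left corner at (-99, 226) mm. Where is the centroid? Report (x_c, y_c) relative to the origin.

x_c = 28.59 mm, y_c = 100.06 mm

bottom flange: A = 150 × 16 = 2400.00, centroid at (91.00, 8.00).
web: A = 16 × 210 = 3360.00, centroid at (8.00, 121.00).
top flange: A = 115 × 10 = 1150.00, centroid at (-41.50, 231.00).
ΣA = 6910.00 mm²
ΣAx_c = (2400.00)(91.00) + (3360.00)(8.00) + (1150.00)(-41.50) = 197555.00 mm³
ΣAy_c = (2400.00)(8.00) + (3360.00)(121.00) + (1150.00)(231.00) = 691410.00 mm³
x_c = 197555.00 / 6910.00 = 28.59 mm
y_c = 691410.00 / 6910.00 = 100.06 mm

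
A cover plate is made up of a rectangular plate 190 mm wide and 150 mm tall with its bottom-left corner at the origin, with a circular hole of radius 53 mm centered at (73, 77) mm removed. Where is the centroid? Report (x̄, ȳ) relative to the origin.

x̄ = 104.87 mm, ȳ = 74.10 mm

plate: A = 190 × 150 = 28500.00, centroid at (95.00, 75.00).
hole: A = −π·53² = -8824.73, centroid at (73.00, 77.00).
ΣA = 19675.27 mm²
ΣAx̄ = (28500.00)(95.00) + (-8824.73)(73.00) = 2063294.44 mm³
ΣAȳ = (28500.00)(75.00) + (-8824.73)(77.00) = 1457995.50 mm³
x̄ = 2063294.44 / 19675.27 = 104.87 mm
ȳ = 1457995.50 / 19675.27 = 74.10 mm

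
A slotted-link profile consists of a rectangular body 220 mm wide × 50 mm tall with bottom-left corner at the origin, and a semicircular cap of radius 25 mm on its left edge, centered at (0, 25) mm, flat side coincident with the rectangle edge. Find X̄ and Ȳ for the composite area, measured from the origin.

rectangular body: A = 220 × 50 = 11000.00, centroid at (110.00, 25.00).
semicircular end: A = ½π·25² = 981.75, centroid at (-10.61, 25.00).
ΣA = 11981.75 mm²
ΣAX̄ = (11000.00)(110.00) + (981.75)(-10.61) = 1199583.33 mm³
ΣAȲ = (11000.00)(25.00) + (981.75)(25.00) = 299543.69 mm³
X̄ = 1199583.33 / 11981.75 = 100.12 mm
Ȳ = 299543.69 / 11981.75 = 25.00 mm

X̄ = 100.12 mm, Ȳ = 25.00 mm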